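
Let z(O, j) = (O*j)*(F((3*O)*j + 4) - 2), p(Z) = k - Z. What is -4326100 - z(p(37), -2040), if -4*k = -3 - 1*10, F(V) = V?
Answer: -14225431300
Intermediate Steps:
k = 13/4 (k = -(-3 - 1*10)/4 = -(-3 - 10)/4 = -¼*(-13) = 13/4 ≈ 3.2500)
p(Z) = 13/4 - Z
z(O, j) = O*j*(2 + 3*O*j) (z(O, j) = (O*j)*(((3*O)*j + 4) - 2) = (O*j)*((3*O*j + 4) - 2) = (O*j)*((4 + 3*O*j) - 2) = (O*j)*(2 + 3*O*j) = O*j*(2 + 3*O*j))
-4326100 - z(p(37), -2040) = -4326100 - (13/4 - 1*37)*(-2040)*(2 + 3*(13/4 - 1*37)*(-2040)) = -4326100 - (13/4 - 37)*(-2040)*(2 + 3*(13/4 - 37)*(-2040)) = -4326100 - (-135)*(-2040)*(2 + 3*(-135/4)*(-2040))/4 = -4326100 - (-135)*(-2040)*(2 + 206550)/4 = -4326100 - (-135)*(-2040)*206552/4 = -4326100 - 1*14221105200 = -4326100 - 14221105200 = -14225431300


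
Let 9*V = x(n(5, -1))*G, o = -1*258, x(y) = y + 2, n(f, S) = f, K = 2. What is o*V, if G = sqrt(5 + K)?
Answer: -602*sqrt(7)/3 ≈ -530.91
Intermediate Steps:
G = sqrt(7) (G = sqrt(5 + 2) = sqrt(7) ≈ 2.6458)
x(y) = 2 + y
o = -258
V = 7*sqrt(7)/9 (V = ((2 + 5)*sqrt(7))/9 = (7*sqrt(7))/9 = 7*sqrt(7)/9 ≈ 2.0578)
o*V = -602*sqrt(7)/3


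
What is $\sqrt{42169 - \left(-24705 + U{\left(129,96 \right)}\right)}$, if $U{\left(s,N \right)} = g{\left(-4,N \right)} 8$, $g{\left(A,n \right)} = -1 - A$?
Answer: $5 \sqrt{2674} \approx 258.55$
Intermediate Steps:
$U{\left(s,N \right)} = 24$ ($U{\left(s,N \right)} = \left(-1 - -4\right) 8 = \left(-1 + 4\right) 8 = 3 \cdot 8 = 24$)
$\sqrt{42169 - \left(-24705 + U{\left(129,96 \right)}\right)} = \sqrt{42169 + \left(24705 - 24\right)} = \sqrt{42169 + 24681} = \sqrt{66850} = 5 \sqrt{2674}$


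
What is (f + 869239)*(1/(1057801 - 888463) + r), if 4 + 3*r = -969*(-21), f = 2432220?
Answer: 1263791760319263/56446 ≈ 2.2389e+10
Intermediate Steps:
r = 20345/3 (r = -4/3 + (-969*(-21))/3 = -4/3 + (⅓)*20349 = -4/3 + 6783 = 20345/3 ≈ 6781.7)
(f + 869239)*(1/(1057801 - 888463) + r) = (2432220 + 869239)*(1/(1057801 - 888463) + 20345/3) = 3301459*(1/169338 + 20345/3) = 3301459*(382797957/56446) = 1263791760319263/56446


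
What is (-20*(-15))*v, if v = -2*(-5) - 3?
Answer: 2100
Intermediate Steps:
v = 7 (v = 10 - 3 = 7)
(-20*(-15))*v = -20*(-15)*7 = 300*7 = 2100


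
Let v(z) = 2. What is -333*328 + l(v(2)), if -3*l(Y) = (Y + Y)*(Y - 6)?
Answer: -327656/3 ≈ -1.0922e+5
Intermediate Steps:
l(Y) = -2*Y*(-6 + Y)/3 (l(Y) = -(Y + Y)*(Y - 6)/3 = -2*Y*(-6 + Y)/3)
-333*328 + l(v(2)) = -333*328 + (⅔)*2*(6 - 1*2) = -109224 + (⅔)*2*(6 - 2) = -109224 + (⅔)*2*4 = -109224 + 16/3 = -327656/3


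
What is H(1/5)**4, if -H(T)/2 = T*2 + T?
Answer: 1296/625 ≈ 2.0736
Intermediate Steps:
H(T) = -6*T (H(T) = -2*(T*2 + T) = -2*(2*T + T) = -6*T)
H(1/5)**4 = (-6/5)**4 = 1296/625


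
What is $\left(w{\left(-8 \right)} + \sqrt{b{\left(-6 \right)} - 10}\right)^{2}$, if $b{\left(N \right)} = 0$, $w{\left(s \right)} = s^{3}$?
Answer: $\left(-512 + i \sqrt{10}\right)^{2} \approx 2.6213 \cdot 10^{5} - 3238.0 i$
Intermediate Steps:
$\left(w{\left(-8 \right)} + \sqrt{b{\left(-6 \right)} - 10}\right)^{2} = \left(\left(-8\right)^{3} + \sqrt{0 - 10}\right)^{2} = \left(-512 + \sqrt{-10}\right)^{2} = \left(-512 + i \sqrt{10}\right)^{2}$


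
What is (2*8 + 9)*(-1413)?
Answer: -35325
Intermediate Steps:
(2*8 + 9)*(-1413) = (16 + 9)*(-1413) = 25*(-1413) = -35325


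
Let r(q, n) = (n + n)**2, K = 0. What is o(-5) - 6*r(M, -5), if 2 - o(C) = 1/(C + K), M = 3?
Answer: -2989/5 ≈ -597.80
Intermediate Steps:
r(q, n) = 4*n**2 (r(q, n) = (2*n)**2 = 4*n**2)
o(C) = 2 - 1/C (o(C) = 2 - 1/(C + 0) = 2 - 1/C)
o(-5) - 6*r(M, -5) = (2 - 1/(-5)) - 24*(-5)**2 = (2 - 1*(-1/5)) - 24*25 = (2 + 1/5) - 6*100 = 11/5 - 600 = -2989/5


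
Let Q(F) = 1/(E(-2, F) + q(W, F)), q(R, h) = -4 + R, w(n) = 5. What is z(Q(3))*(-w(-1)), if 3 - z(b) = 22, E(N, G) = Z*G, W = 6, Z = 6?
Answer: 95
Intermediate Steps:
E(N, G) = 6*G
Q(F) = 1/(2 + 6*F) (Q(F) = 1/(6*F + (-4 + 6)) = 1/(6*F + 2) = 1/(2 + 6*F))
z(b) = -19 (z(b) = 3 - 1*22 = 3 - 22 = -19)
z(Q(3))*(-w(-1)) = -(-19)*5 = -19*(-5) = 95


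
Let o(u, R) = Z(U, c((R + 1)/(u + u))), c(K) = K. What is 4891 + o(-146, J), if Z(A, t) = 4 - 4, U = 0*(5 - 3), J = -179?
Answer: 4891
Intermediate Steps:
U = 0 (U = 0*2 = 0)
Z(A, t) = 0
o(u, R) = 0
4891 + o(-146, J) = 4891 + 0 = 4891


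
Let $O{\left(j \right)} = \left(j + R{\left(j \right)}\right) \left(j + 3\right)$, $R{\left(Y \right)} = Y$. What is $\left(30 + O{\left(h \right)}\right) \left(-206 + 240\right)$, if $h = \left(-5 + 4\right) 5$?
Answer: $1700$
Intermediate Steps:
$h = -5$ ($h = \left(-1\right) 5 = -5$)
$O{\left(j \right)} = 2 j \left(3 + j\right)$ ($O{\left(j \right)} = \left(j + j\right) \left(j + 3\right) = 2 j \left(3 + j\right)$)
$\left(30 + O{\left(h \right)}\right) \left(-206 + 240\right) = \left(30 + 2 \left(-5\right) \left(3 - 5\right)\right) \left(-206 + 240\right) = \left(30 + 2 \left(-5\right) \left(-2\right)\right) 34 = \left(30 + 20\right) 34 = 50 \cdot 34 = 1700$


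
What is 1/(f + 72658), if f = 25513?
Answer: 1/98171 ≈ 1.0186e-5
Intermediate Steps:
1/(f + 72658) = 1/(25513 + 72658) = 1/98171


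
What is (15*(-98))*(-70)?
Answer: 102900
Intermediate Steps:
(15*(-98))*(-70) = -1470*(-70) = 102900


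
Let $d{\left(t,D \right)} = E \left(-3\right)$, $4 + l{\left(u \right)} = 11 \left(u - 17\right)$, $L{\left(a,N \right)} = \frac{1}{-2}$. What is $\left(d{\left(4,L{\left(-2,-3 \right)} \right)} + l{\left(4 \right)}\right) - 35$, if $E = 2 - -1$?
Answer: $-191$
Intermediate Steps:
$E = 3$ ($E = 2 + 1 = 3$)
$L{\left(a,N \right)} = - \frac{1}{2}$
$l{\left(u \right)} = -191 + 11 u$ ($l{\left(u \right)} = -4 + 11 \left(u - 17\right) = -4 + 11 \left(-17 + u\right) = -4 + \left(-187 + 11 u\right) = -191 + 11 u$)
$d{\left(t,D \right)} = -9$ ($d{\left(t,D \right)} = 3 \left(-3\right) = -9$)
$\left(d{\left(4,L{\left(-2,-3 \right)} \right)} + l{\left(4 \right)}\right) - 35 = \left(-9 + \left(-191 + 11 \cdot 4\right)\right) - 35 = \left(-9 + \left(-191 + 44\right)\right) - 35 = \left(-9 - 147\right) - 35 = -156 - 35 = -191$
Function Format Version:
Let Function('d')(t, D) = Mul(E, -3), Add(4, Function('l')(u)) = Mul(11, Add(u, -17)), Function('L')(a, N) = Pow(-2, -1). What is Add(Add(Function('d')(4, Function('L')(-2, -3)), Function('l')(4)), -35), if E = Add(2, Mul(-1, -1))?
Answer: -191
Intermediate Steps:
E = 3 (E = Add(2, 1) = 3)
Function('L')(a, N) = Rational(-1, 2)
Function('l')(u) = Add(-191, Mul(11, u)) (Function('l')(u) = Add(-4, Mul(11, Add(u, -17))) = Add(-4, Mul(11, Add(-17, u))) = Add(-4, Add(-187, Mul(11, u))) = Add(-191, Mul(11, u)))
Function('d')(t, D) = -9 (Function('d')(t, D) = Mul(3, -3) = -9)
Add(Add(Function('d')(4, Function('L')(-2, -3)), Function('l')(4)), -35) = Add(Add(-9, Add(-191, Mul(11, 4))), -35) = Add(Add(-9, Add(-191, 44)), -35) = Add(Add(-9, -147), -35) = Add(-156, -35) = -191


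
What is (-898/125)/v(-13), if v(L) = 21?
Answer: -898/2625 ≈ -0.34210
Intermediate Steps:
(-898/125)/v(-13) = -898/125/21 = -898*1/125*(1/21) = -898/125*1/21 = -898/2625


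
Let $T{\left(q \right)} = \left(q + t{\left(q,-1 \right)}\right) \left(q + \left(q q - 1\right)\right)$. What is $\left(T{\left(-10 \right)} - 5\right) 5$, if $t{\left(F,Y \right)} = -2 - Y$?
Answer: $-4920$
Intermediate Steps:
$T{\left(q \right)} = \left(-1 + q\right) \left(-1 + q + q^{2}\right)$ ($T{\left(q \right)} = \left(q - 1\right) \left(q + \left(q q - 1\right)\right) = \left(q + \left(-2 + 1\right)\right) \left(q + \left(q^{2} - 1\right)\right) = \left(q - 1\right) \left(q + \left(-1 + q^{2}\right)\right) = \left(-1 + q\right) \left(-1 + q + q^{2}\right)$)
$\left(T{\left(-10 \right)} - 5\right) 5 = \left(\left(1 + \left(-10\right)^{3} - -20\right) - 5\right) 5 = \left(\left(1 - 1000 + 20\right) - 5\right) 5 = \left(-979 - 5\right) 5 = \left(-984\right) 5 = -4920$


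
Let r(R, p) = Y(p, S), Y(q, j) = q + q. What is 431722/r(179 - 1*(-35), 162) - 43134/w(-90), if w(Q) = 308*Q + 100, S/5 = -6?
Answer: 746133566/559305 ≈ 1334.0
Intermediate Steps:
S = -30 (S = 5*(-6) = -30)
Y(q, j) = 2*q
r(R, p) = 2*p
w(Q) = 100 + 308*Q
431722/r(179 - 1*(-35), 162) - 43134/w(-90) = 431722/((2*162)) - 43134/(100 + 308*(-90)) = 431722/324 - 43134/(100 - 27720) = 431722*(1/324) - 43134/(-27620) = 215861/162 - 43134*(-1/27620) = 215861/162 + 21567/13810 = 746133566/559305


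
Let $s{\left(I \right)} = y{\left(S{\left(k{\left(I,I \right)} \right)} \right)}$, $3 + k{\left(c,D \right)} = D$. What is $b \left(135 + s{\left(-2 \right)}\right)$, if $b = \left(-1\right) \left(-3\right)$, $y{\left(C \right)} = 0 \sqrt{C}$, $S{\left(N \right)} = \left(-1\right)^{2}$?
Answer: $405$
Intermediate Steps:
$k{\left(c,D \right)} = -3 + D$
$S{\left(N \right)} = 1$
$y{\left(C \right)} = 0$
$s{\left(I \right)} = 0$
$b = 3$
$b \left(135 + s{\left(-2 \right)}\right) = 3 \left(135 + 0\right) = 3 \cdot 135 = 405$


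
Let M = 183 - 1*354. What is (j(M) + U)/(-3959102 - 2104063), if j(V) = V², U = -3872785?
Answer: 3843544/6063165 ≈ 0.63392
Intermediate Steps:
M = -171 (M = 183 - 354 = -171)
(j(M) + U)/(-3959102 - 2104063) = ((-171)² - 3872785)/(-3959102 - 2104063) = (29241 - 3872785)/(-6063165) = -3843544*(-1/6063165) = 3843544/6063165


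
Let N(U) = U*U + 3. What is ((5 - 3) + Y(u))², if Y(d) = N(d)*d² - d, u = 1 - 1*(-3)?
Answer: 91204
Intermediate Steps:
N(U) = 3 + U² (N(U) = U² + 3 = 3 + U²)
u = 4 (u = 1 + 3 = 4)
Y(d) = -d + d²*(3 + d²) (Y(d) = (3 + d²)*d² - d = d²*(3 + d²) - d = -d + d²*(3 + d²))
((5 - 3) + Y(u))² = ((5 - 3) + 4*(-1 + 4*(3 + 4²)))² = (2 + 4*(-1 + 4*(3 + 16)))² = (2 + 4*(-1 + 4*19))² = (2 + 4*(-1 + 76))² = (2 + 4*75)² = (2 + 300)² = 302² = 91204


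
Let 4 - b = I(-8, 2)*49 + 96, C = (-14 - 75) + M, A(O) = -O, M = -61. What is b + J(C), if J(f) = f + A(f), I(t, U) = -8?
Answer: 300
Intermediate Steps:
C = -150 (C = (-14 - 75) - 61 = -89 - 61 = -150)
J(f) = 0 (J(f) = f - f = 0)
b = 300 (b = 4 - (-8*49 + 96) = 4 - (-392 + 96) = 4 - 1*(-296) = 4 + 296 = 300)
b + J(C) = 300 + 0 = 300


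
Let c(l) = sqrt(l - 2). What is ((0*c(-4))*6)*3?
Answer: 0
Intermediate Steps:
c(l) = sqrt(-2 + l)
((0*c(-4))*6)*3 = ((0*sqrt(-2 - 4))*6)*3 = ((0*sqrt(-6))*6)*3 = ((0*(I*sqrt(6)))*6)*3 = (0*6)*3 = 0*3 = 0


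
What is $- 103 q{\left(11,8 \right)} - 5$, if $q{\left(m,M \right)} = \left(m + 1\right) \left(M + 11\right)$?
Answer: $-23489$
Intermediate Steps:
$q{\left(m,M \right)} = \left(1 + m\right) \left(11 + M\right)$
$- 103 q{\left(11,8 \right)} - 5 = - 103 \left(11 + 8 + 11 \cdot 11 + 8 \cdot 11\right) - 5 = - 103 \left(11 + 8 + 121 + 88\right) - 5 = \left(-103\right) 228 - 5 = -23484 - 5 = -23489$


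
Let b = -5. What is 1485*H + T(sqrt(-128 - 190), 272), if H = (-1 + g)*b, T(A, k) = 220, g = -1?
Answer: 15070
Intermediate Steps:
H = 10 (H = (-1 - 1)*(-5) = -2*(-5) = 10)
1485*H + T(sqrt(-128 - 190), 272) = 1485*10 + 220 = 14850 + 220 = 15070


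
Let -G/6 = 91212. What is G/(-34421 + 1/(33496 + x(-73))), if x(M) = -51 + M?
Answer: 18263561184/1148697611 ≈ 15.899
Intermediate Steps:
G = -547272 (G = -6*91212 = -547272)
G/(-34421 + 1/(33496 + x(-73))) = -547272/(-34421 + 1/(33496 + (-51 - 73))) = -547272/(-34421 + 1/(33496 - 124)) = -547272/(-34421 + 1/33372) = -547272/(-1148697611/33372) = -547272*(-33372/1148697611) = 18263561184/1148697611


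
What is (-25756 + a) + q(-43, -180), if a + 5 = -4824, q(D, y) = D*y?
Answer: -22845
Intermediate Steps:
a = -4829 (a = -5 - 4824 = -4829)
(-25756 + a) + q(-43, -180) = (-25756 - 4829) - 43*(-180) = -30585 + 7740 = -22845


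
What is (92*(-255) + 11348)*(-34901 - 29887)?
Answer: 784712256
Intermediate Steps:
(92*(-255) + 11348)*(-34901 - 29887) = (-23460 + 11348)*(-64788) = -12112*(-64788) = 784712256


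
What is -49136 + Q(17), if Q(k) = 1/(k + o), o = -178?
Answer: -7910897/161 ≈ -49136.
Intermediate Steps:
Q(k) = 1/(-178 + k) (Q(k) = 1/(k - 178) = 1/(-178 + k))
-49136 + Q(17) = -49136 + 1/(-178 + 17) = -49136 + 1/(-161) = -49136 - 1/161 = -7910897/161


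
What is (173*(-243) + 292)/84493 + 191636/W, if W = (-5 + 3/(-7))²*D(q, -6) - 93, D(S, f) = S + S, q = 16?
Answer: 791664322555/3519217943 ≈ 224.95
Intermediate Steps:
D(S, f) = 2*S
W = 41651/49 (W = (-5 + 3/(-7))²*(2*16) - 93 = (-5 + 3*(-⅐))²*32 - 93 = (-5 - 3/7)²*32 - 93 = (-38/7)²*32 - 93 = (1444/49)*32 - 93 = 46208/49 - 93 = 41651/49 ≈ 850.02)
(173*(-243) + 292)/84493 + 191636/W = (173*(-243) + 292)/84493 + 191636/(41651/49) = (-42039 + 292)*(1/84493) + 191636*(49/41651) = -41747*1/84493 + 9390164/41651 = -41747/84493 + 9390164/41651 = 791664322555/3519217943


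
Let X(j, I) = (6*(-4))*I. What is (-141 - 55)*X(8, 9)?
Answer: 42336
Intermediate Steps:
X(j, I) = -24*I
(-141 - 55)*X(8, 9) = (-141 - 55)*(-24*9) = -196*(-216) = 42336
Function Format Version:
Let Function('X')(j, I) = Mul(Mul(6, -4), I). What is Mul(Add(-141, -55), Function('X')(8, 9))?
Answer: 42336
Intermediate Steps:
Function('X')(j, I) = Mul(-24, I)
Mul(Add(-141, -55), Function('X')(8, 9)) = Mul(Add(-141, -55), Mul(-24, 9)) = Mul(-196, -216) = 42336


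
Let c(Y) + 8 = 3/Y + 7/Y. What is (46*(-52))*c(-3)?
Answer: 81328/3 ≈ 27109.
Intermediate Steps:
c(Y) = -8 + 10/Y (c(Y) = -8 + (3/Y + 7/Y) = -8 + 10/Y)
(46*(-52))*c(-3) = (46*(-52))*(-8 + 10/(-3)) = -2392*(-8 + 10*(-1/3)) = -2392*(-8 - 10/3) = -2392*(-34/3) = 81328/3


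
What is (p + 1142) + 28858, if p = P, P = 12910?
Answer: 42910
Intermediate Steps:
p = 12910
(p + 1142) + 28858 = (12910 + 1142) + 28858 = 14052 + 28858 = 42910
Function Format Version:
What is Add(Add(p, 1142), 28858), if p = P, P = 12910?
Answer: 42910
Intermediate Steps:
p = 12910
Add(Add(p, 1142), 28858) = Add(Add(12910, 1142), 28858) = Add(14052, 28858) = 42910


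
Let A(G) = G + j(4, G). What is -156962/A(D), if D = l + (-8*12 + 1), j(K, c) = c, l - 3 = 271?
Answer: -78481/179 ≈ -438.44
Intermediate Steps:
l = 274 (l = 3 + 271 = 274)
D = 179 (D = 274 + (-8*12 + 1) = 274 + (-96 + 1) = 274 - 95 = 179)
A(G) = 2*G (A(G) = G + G = 2*G)
-156962/A(D) = -156962/(2*179) = -156962/358 = -156962*1/358 = -78481/179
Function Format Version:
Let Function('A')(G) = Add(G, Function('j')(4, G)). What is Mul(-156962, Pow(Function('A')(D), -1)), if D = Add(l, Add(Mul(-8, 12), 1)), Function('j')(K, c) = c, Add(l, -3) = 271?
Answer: Rational(-78481, 179) ≈ -438.44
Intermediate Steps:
l = 274 (l = Add(3, 271) = 274)
D = 179 (D = Add(274, Add(Mul(-8, 12), 1)) = Add(274, Add(-96, 1)) = Add(274, -95) = 179)
Function('A')(G) = Mul(2, G) (Function('A')(G) = Add(G, G) = Mul(2, G))
Mul(-156962, Pow(Function('A')(D), -1)) = Mul(-156962, Pow(Mul(2, 179), -1)) = Mul(-156962, Pow(358, -1)) = Mul(-156962, Rational(1, 358)) = Rational(-78481, 179)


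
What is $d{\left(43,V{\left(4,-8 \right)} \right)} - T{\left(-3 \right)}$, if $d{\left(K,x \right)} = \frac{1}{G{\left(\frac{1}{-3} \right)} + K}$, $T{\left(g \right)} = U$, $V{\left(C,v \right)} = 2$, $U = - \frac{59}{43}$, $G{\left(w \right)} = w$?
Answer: $\frac{7681}{5504} \approx 1.3955$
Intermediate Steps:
$U = - \frac{59}{43}$ ($U = \left(-59\right) \frac{1}{43} = - \frac{59}{43} \approx -1.3721$)
$T{\left(g \right)} = - \frac{59}{43}$
$d{\left(K,x \right)} = \frac{1}{- \frac{1}{3} + K}$ ($d{\left(K,x \right)} = \frac{1}{\frac{1}{-3} + K} = \frac{1}{- \frac{1}{3} + K}$)
$d{\left(43,V{\left(4,-8 \right)} \right)} - T{\left(-3 \right)} = \frac{3}{-1 + 3 \cdot 43} - - \frac{59}{43} = \frac{3}{-1 + 129} + \frac{59}{43} = \frac{3}{128} + \frac{59}{43} = \frac{7681}{5504}$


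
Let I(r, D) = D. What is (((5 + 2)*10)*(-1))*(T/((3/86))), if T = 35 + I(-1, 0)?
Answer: -210700/3 ≈ -70233.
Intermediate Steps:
T = 35 (T = 35 + 0 = 35)
(((5 + 2)*10)*(-1))*(T/((3/86))) = (((5 + 2)*10)*(-1))*(35/((3/86))) = ((7*10)*(-1))*(35/((3*(1/86)))) = (70*(-1))*(35/(3/86)) = -2450*86/3 = -70*3010/3 = -210700/3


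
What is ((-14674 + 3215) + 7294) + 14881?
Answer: 10716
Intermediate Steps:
((-14674 + 3215) + 7294) + 14881 = (-11459 + 7294) + 14881 = -4165 + 14881 = 10716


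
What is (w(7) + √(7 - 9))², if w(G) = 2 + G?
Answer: (9 + I*√2)² ≈ 79.0 + 25.456*I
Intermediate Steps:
(w(7) + √(7 - 9))² = ((2 + 7) + √(7 - 9))² = (9 + √(-2))² = (9 + I*√2)²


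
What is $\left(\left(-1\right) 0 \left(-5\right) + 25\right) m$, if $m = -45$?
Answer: $-1125$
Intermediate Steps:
$\left(\left(-1\right) 0 \left(-5\right) + 25\right) m = \left(\left(-1\right) 0 \left(-5\right) + 25\right) \left(-45\right) = \left(0 \left(-5\right) + 25\right) \left(-45\right) = \left(0 + 25\right) \left(-45\right) = 25 \left(-45\right) = -1125$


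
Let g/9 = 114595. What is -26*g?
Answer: -26815230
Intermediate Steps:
g = 1031355 (g = 9*114595 = 1031355)
-26*g = -26*1031355 = -26815230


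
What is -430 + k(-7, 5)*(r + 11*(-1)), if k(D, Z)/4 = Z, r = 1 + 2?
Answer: -590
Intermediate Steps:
r = 3
k(D, Z) = 4*Z
-430 + k(-7, 5)*(r + 11*(-1)) = -430 + (4*5)*(3 + 11*(-1)) = -430 + 20*(3 - 11) = -430 + 20*(-8) = -430 - 160 = -590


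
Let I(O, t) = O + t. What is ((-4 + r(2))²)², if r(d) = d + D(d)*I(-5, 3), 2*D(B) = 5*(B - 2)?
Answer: 16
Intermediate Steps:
D(B) = -5 + 5*B/2 (D(B) = (5*(B - 2))/2 = (5*(-2 + B))/2 = (-10 + 5*B)/2 = -5 + 5*B/2)
r(d) = 10 - 4*d (r(d) = d + (-5 + 5*d/2)*(-5 + 3) = d + (-5 + 5*d/2)*(-2) = d + (10 - 5*d) = 10 - 4*d)
((-4 + r(2))²)² = ((-4 + (10 - 4*2))²)² = ((-4 + (10 - 8))²)² = ((-4 + 2)²)² = ((-2)²)² = 4² = 16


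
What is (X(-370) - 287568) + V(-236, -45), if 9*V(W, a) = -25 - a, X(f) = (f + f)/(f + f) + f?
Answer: -2591413/9 ≈ -2.8794e+5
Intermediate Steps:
X(f) = 1 + f (X(f) = (2*f)/((2*f)) + f = (2*f)*(1/(2*f)) + f = 1 + f)
V(W, a) = -25/9 - a/9 (V(W, a) = (-25 - a)/9 = -25/9 - a/9)
(X(-370) - 287568) + V(-236, -45) = ((1 - 370) - 287568) + (-25/9 - ⅑*(-45)) = (-369 - 287568) + (-25/9 + 5) = -287937 + 20/9 = -2591413/9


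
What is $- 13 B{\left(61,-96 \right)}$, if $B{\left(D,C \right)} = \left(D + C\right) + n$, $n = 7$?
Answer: $364$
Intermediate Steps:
$B{\left(D,C \right)} = 7 + C + D$ ($B{\left(D,C \right)} = \left(D + C\right) + 7 = \left(C + D\right) + 7 = 7 + C + D$)
$- 13 B{\left(61,-96 \right)} = - 13 \left(7 - 96 + 61\right) = \left(-13\right) \left(-28\right) = 364$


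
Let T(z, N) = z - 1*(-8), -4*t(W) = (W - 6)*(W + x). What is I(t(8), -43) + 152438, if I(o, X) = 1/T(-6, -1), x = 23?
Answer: 304877/2 ≈ 1.5244e+5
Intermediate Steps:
t(W) = -(-6 + W)*(23 + W)/4 (t(W) = -(W - 6)*(W + 23)/4 = -(-6 + W)*(23 + W)/4)
T(z, N) = 8 + z (T(z, N) = z + 8 = 8 + z)
I(o, X) = ½ (I(o, X) = 1/(8 - 6) = 1/2 = ½)
I(t(8), -43) + 152438 = ½ + 152438 = 304877/2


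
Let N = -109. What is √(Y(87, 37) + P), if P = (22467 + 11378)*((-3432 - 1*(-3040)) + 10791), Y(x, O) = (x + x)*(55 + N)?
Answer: √351944759 ≈ 18760.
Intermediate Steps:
Y(x, O) = -108*x (Y(x, O) = (x + x)*(55 - 109) = (2*x)*(-54) = -108*x)
P = 351954155 (P = 33845*((-3432 + 3040) + 10791) = 33845*(-392 + 10791) = 33845*10399 = 351954155)
√(Y(87, 37) + P) = √(-108*87 + 351954155) = √(-9396 + 351954155) = √351944759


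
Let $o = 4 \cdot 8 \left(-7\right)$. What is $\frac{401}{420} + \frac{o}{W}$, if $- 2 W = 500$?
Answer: $\frac{19433}{10500} \approx 1.8508$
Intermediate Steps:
$W = -250$ ($W = \left(- \frac{1}{2}\right) 500 = -250$)
$o = -224$ ($o = 32 \left(-7\right) = -224$)
$\frac{401}{420} + \frac{o}{W} = \frac{401}{420} - \frac{224}{-250} = 401 \cdot \frac{1}{420} - - \frac{112}{125} = \frac{401}{420} + \frac{112}{125} = \frac{19433}{10500}$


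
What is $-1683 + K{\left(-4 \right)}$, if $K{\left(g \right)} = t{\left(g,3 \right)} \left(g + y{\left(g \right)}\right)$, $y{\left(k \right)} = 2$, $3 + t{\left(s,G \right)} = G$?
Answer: $-1683$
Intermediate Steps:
$t{\left(s,G \right)} = -3 + G$
$K{\left(g \right)} = 0$ ($K{\left(g \right)} = \left(-3 + 3\right) \left(g + 2\right) = 0 \left(2 + g\right) = 0$)
$-1683 + K{\left(-4 \right)} = -1683 + 0 = -1683$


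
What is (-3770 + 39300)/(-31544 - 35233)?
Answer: -35530/66777 ≈ -0.53207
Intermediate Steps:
(-3770 + 39300)/(-31544 - 35233) = 35530/(-66777) = 35530*(-1/66777) = -35530/66777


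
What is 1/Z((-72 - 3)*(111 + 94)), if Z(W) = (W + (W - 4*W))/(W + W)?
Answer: -1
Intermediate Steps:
Z(W) = -1 (Z(W) = (W - 3*W)/((2*W)) = (-2*W)*(1/(2*W)) = -1)
1/Z((-72 - 3)*(111 + 94)) = 1/(-1) = -1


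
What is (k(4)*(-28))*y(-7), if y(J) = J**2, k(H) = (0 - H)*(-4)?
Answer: -21952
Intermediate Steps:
k(H) = 4*H (k(H) = -H*(-4) = 4*H)
(k(4)*(-28))*y(-7) = ((4*4)*(-28))*(-7)**2 = (16*(-28))*49 = -448*49 = -21952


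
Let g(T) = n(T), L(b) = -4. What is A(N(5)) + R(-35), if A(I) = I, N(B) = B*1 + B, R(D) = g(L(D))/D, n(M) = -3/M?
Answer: 1397/140 ≈ 9.9786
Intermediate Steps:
g(T) = -3/T
R(D) = 3/(4*D) (R(D) = (-3/(-4))/D = (-3*(-¼))/D = 3/(4*D))
N(B) = 2*B (N(B) = B + B = 2*B)
A(N(5)) + R(-35) = 2*5 + (¾)/(-35) = 10 + (¾)*(-1/35) = 10 - 3/140 = 1397/140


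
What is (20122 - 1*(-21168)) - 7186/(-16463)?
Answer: 679764456/16463 ≈ 41290.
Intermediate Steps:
(20122 - 1*(-21168)) - 7186/(-16463) = (20122 + 21168) - 7186*(-1/16463) = 41290 + 7186/16463 = 679764456/16463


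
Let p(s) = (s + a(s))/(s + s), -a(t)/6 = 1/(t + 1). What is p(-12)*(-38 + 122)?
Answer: 441/11 ≈ 40.091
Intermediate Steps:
a(t) = -6/(1 + t) (a(t) = -6/(t + 1) = -6/(1 + t))
p(s) = (s - 6/(1 + s))/(2*s) (p(s) = (s - 6/(1 + s))/(s + s) = (s - 6/(1 + s))/((2*s)) = (s - 6/(1 + s))*(1/(2*s)) = (s - 6/(1 + s))/(2*s))
p(-12)*(-38 + 122) = ((½)*(-6 - 12*(1 - 12))/(-12*(1 - 12)))*(-38 + 122) = ((½)*(-1/12)*(-6 - 12*(-11))/(-11))*84 = ((½)*(-1/12)*(-1/11)*(-6 + 132))*84 = ((½)*(-1/12)*(-1/11)*126)*84 = (21/44)*84 = 441/11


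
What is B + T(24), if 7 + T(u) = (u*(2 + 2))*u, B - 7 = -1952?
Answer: 352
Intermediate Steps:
B = -1945 (B = 7 - 1952 = -1945)
T(u) = -7 + 4*u² (T(u) = -7 + (u*(2 + 2))*u = -7 + (u*4)*u = -7 + (4*u)*u = -7 + 4*u²)
B + T(24) = -1945 + (-7 + 4*24²) = -1945 + (-7 + 4*576) = -1945 + (-7 + 2304) = -1945 + 2297 = 352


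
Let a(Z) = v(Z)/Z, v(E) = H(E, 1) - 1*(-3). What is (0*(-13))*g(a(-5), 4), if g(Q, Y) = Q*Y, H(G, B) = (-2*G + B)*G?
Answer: 0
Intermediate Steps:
H(G, B) = G*(B - 2*G) (H(G, B) = (B - 2*G)*G = G*(B - 2*G))
v(E) = 3 + E*(1 - 2*E) (v(E) = E*(1 - 2*E) - 1*(-3) = E*(1 - 2*E) + 3 = 3 + E*(1 - 2*E))
a(Z) = (3 - Z*(-1 + 2*Z))/Z
(0*(-13))*g(a(-5), 4) = (0*(-13))*((1 - 2*(-5) + 3/(-5))*4) = 0*((1 + 10 + 3*(-1/5))*4) = 0*((1 + 10 - 3/5)*4) = 0*((52/5)*4) = 0*(208/5) = 0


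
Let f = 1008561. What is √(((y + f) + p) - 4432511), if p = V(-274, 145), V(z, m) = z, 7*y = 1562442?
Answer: I*√3201018 ≈ 1789.1*I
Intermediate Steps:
y = 223206 (y = (⅐)*1562442 = 223206)
p = -274
√(((y + f) + p) - 4432511) = √(((223206 + 1008561) - 274) - 4432511) = √((1231767 - 274) - 4432511) = √(1231493 - 4432511) = √(-3201018) = I*√3201018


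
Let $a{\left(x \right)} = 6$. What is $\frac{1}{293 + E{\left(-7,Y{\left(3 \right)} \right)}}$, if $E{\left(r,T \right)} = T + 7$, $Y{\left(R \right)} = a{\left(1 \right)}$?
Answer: $\frac{1}{306} \approx 0.003268$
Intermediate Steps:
$Y{\left(R \right)} = 6$
$E{\left(r,T \right)} = 7 + T$
$\frac{1}{293 + E{\left(-7,Y{\left(3 \right)} \right)}} = \frac{1}{293 + \left(7 + 6\right)} = \frac{1}{293 + 13} = \frac{1}{306}$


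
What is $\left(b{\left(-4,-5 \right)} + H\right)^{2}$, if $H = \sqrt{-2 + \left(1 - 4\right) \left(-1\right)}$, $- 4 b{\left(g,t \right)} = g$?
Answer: $4$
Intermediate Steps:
$b{\left(g,t \right)} = - \frac{g}{4}$
$H = 1$ ($H = \sqrt{-2 - -3} = \sqrt{-2 + 3} = \sqrt{1} = 1$)
$\left(b{\left(-4,-5 \right)} + H\right)^{2} = \left(\left(- \frac{1}{4}\right) \left(-4\right) + 1\right)^{2} = \left(1 + 1\right)^{2} = 2^{2} = 4$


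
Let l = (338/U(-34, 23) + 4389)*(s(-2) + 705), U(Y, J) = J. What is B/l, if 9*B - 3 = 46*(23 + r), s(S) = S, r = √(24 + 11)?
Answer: 24403/640830195 + 1058*√35/640830195 ≈ 4.7848e-5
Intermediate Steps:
r = √35 ≈ 5.9161
B = 1061/9 + 46*√35/9 (B = ⅓ + (46*(23 + √35))/9 = ⅓ + (1058 + 46*√35)/9 = ⅓ + (1058/9 + 46*√35/9) = 1061/9 + 46*√35/9 ≈ 148.13)
l = 71203355/23 (l = (338/23 + 4389)*(-2 + 705) = (338*(1/23) + 4389)*703 = (338/23 + 4389)*703 = (101285/23)*703 = 71203355/23 ≈ 3.0958e+6)
B/l = (1061/9 + 46*√35/9)/(71203355/23) = (1061/9 + 46*√35/9)*(23/71203355) = 24403/640830195 + 1058*√35/640830195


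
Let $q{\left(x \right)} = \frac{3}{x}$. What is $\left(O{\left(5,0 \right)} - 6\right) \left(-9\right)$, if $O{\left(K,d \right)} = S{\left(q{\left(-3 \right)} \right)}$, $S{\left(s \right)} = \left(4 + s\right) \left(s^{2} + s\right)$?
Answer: $54$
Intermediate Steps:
$S{\left(s \right)} = \left(4 + s\right) \left(s + s^{2}\right)$
$O{\left(K,d \right)} = 0$ ($O{\left(K,d \right)} = \frac{3}{-3} \left(4 + \left(\frac{3}{-3}\right)^{2} + 5 \frac{3}{-3}\right) = 3 \left(- \frac{1}{3}\right) \left(4 + \left(3 \left(- \frac{1}{3}\right)\right)^{2} + 5 \cdot 3 \left(- \frac{1}{3}\right)\right) = - (4 + \left(-1\right)^{2} + 5 \left(-1\right)) = - (4 + 1 - 5) = \left(-1\right) 0 = 0$)
$\left(O{\left(5,0 \right)} - 6\right) \left(-9\right) = \left(0 - 6\right) \left(-9\right) = \left(-6\right) \left(-9\right) = 54$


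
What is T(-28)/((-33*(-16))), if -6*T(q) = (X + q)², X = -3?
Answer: -961/3168 ≈ -0.30335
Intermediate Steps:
T(q) = -(-3 + q)²/6
T(-28)/((-33*(-16))) = (-(-3 - 28)²/6)/((-33*(-16))) = -⅙*(-31)²/528 = -⅙*961*(1/528) = -961/6*1/528 = -961/3168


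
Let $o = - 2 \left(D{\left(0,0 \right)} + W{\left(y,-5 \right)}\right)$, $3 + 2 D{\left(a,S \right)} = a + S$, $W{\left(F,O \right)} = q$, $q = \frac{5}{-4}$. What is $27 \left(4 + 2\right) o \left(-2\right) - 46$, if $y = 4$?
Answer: $-1828$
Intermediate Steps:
$q = - \frac{5}{4}$ ($q = 5 \left(- \frac{1}{4}\right) = - \frac{5}{4} \approx -1.25$)
$W{\left(F,O \right)} = - \frac{5}{4}$
$D{\left(a,S \right)} = - \frac{3}{2} + \frac{S}{2} + \frac{a}{2}$ ($D{\left(a,S \right)} = - \frac{3}{2} + \frac{a + S}{2} = - \frac{3}{2} + \frac{S + a}{2} = - \frac{3}{2} + \left(\frac{S}{2} + \frac{a}{2}\right) = - \frac{3}{2} + \frac{S}{2} + \frac{a}{2}$)
$o = \frac{11}{2}$ ($o = - 2 \left(\left(- \frac{3}{2} + \frac{1}{2} \cdot 0 + \frac{1}{2} \cdot 0\right) - \frac{5}{4}\right) = - 2 \left(\left(- \frac{3}{2} + 0 + 0\right) - \frac{5}{4}\right) = - 2 \left(- \frac{3}{2} - \frac{5}{4}\right) = \left(-2\right) \left(- \frac{11}{4}\right) = \frac{11}{2} \approx 5.5$)
$27 \left(4 + 2\right) o \left(-2\right) - 46 = 27 \left(4 + 2\right) \frac{11}{2} \left(-2\right) - 46 = 27 \cdot 6 \cdot \frac{11}{2} \left(-2\right) - 46 = 27 \cdot 33 \left(-2\right) - 46 = 27 \left(-66\right) - 46 = -1782 - 46 = -1828$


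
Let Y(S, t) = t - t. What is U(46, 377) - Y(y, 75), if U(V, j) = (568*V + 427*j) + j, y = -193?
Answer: 187484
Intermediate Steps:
U(V, j) = 428*j + 568*V (U(V, j) = (427*j + 568*V) + j = 428*j + 568*V)
Y(S, t) = 0
U(46, 377) - Y(y, 75) = (428*377 + 568*46) - 1*0 = (161356 + 26128) + 0 = 187484 + 0 = 187484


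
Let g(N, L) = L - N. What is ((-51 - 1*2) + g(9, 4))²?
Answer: 3364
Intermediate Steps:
((-51 - 1*2) + g(9, 4))² = ((-51 - 1*2) + (4 - 1*9))² = ((-51 - 2) + (4 - 9))² = (-53 - 5)² = (-58)² = 3364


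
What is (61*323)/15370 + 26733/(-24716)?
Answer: 38046569/189942460 ≈ 0.20031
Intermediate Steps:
(61*323)/15370 + 26733/(-24716) = 19703*(1/15370) + 26733*(-1/24716) = 19703/15370 - 26733/24716 = 38046569/189942460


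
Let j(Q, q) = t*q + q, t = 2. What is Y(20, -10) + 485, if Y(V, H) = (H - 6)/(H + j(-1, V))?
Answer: 12117/25 ≈ 484.68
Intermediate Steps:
j(Q, q) = 3*q (j(Q, q) = 2*q + q = 3*q)
Y(V, H) = (-6 + H)/(H + 3*V) (Y(V, H) = (H - 6)/(H + 3*V) = (-6 + H)/(H + 3*V))
Y(20, -10) + 485 = (-6 - 10)/(-10 + 3*20) + 485 = -16/(-10 + 60) + 485 = -16/50 + 485 = (1/50)*(-16) + 485 = -8/25 + 485 = 12117/25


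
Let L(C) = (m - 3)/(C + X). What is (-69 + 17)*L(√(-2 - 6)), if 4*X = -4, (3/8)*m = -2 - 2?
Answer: -2132/27 - 4264*I*√2/27 ≈ -78.963 - 223.34*I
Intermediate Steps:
m = -32/3 (m = 8*(-2 - 2)/3 = (8/3)*(-4) = -32/3 ≈ -10.667)
X = -1 (X = (¼)*(-4) = -1)
L(C) = -41/(3*(-1 + C)) (L(C) = (-32/3 - 3)/(C - 1) = -41/(3*(-1 + C)))
(-69 + 17)*L(√(-2 - 6)) = (-69 + 17)*(-41/(-3 + 3*√(-2 - 6))) = -(-2132)/(-3 + 3*√(-8)) = -(-2132)/(-3 + 3*(2*I*√2)) = -(-2132)/(-3 + 6*I*√2) = 2132/(-3 + 6*I*√2)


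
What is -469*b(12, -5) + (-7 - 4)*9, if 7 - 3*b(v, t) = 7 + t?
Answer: -2642/3 ≈ -880.67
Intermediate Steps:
b(v, t) = -t/3 (b(v, t) = 7/3 - (7 + t)/3 = 7/3 + (-7/3 - t/3) = -t/3)
-469*b(12, -5) + (-7 - 4)*9 = -(-469)*(-5)/3 + (-7 - 4)*9 = -469*5/3 - 11*9 = -2345/3 - 99 = -2642/3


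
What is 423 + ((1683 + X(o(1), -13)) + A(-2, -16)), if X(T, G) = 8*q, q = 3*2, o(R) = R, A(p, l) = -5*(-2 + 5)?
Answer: 2139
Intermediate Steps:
A(p, l) = -15 (A(p, l) = -5*3 = -15)
q = 6
X(T, G) = 48 (X(T, G) = 8*6 = 48)
423 + ((1683 + X(o(1), -13)) + A(-2, -16)) = 423 + ((1683 + 48) - 15) = 423 + (1731 - 15) = 423 + 1716 = 2139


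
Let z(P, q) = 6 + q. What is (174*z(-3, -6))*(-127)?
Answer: 0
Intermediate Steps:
(174*z(-3, -6))*(-127) = (174*(6 - 6))*(-127) = (174*0)*(-127) = 0*(-127) = 0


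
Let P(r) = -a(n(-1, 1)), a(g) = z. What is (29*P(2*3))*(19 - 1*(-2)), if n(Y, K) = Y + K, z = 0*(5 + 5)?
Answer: 0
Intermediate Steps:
z = 0 (z = 0*10 = 0)
n(Y, K) = K + Y
a(g) = 0
P(r) = 0 (P(r) = -1*0 = 0)
(29*P(2*3))*(19 - 1*(-2)) = (29*0)*(19 - 1*(-2)) = 0*(19 + 2) = 0*21 = 0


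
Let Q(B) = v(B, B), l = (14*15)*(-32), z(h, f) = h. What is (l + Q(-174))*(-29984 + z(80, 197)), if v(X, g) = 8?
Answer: 200715648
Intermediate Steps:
l = -6720 (l = 210*(-32) = -6720)
Q(B) = 8
(l + Q(-174))*(-29984 + z(80, 197)) = (-6720 + 8)*(-29984 + 80) = -6712*(-29904) = 200715648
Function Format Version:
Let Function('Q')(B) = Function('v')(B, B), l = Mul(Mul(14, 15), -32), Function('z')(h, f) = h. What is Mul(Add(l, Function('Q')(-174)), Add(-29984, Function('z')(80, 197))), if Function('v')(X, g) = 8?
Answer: 200715648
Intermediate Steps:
l = -6720 (l = Mul(210, -32) = -6720)
Function('Q')(B) = 8
Mul(Add(l, Function('Q')(-174)), Add(-29984, Function('z')(80, 197))) = Mul(Add(-6720, 8), Add(-29984, 80)) = Mul(-6712, -29904) = 200715648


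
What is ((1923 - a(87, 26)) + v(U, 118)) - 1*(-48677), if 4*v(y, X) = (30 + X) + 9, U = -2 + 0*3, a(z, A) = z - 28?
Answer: 202321/4 ≈ 50580.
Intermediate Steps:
a(z, A) = -28 + z
U = -2 (U = -2 + 0 = -2)
v(y, X) = 39/4 + X/4 (v(y, X) = ((30 + X) + 9)/4 = (39 + X)/4 = 39/4 + X/4)
((1923 - a(87, 26)) + v(U, 118)) - 1*(-48677) = ((1923 - (-28 + 87)) + (39/4 + (1/4)*118)) - 1*(-48677) = ((1923 - 1*59) + (39/4 + 59/2)) + 48677 = ((1923 - 59) + 157/4) + 48677 = (1864 + 157/4) + 48677 = 7613/4 + 48677 = 202321/4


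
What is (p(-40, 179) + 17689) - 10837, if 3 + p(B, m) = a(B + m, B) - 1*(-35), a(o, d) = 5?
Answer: 6889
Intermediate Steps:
p(B, m) = 37 (p(B, m) = -3 + (5 - 1*(-35)) = -3 + (5 + 35) = -3 + 40 = 37)
(p(-40, 179) + 17689) - 10837 = (37 + 17689) - 10837 = 17726 - 10837 = 6889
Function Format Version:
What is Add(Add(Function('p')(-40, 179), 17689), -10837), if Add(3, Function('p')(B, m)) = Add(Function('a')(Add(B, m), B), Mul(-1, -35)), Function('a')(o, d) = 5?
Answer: 6889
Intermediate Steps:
Function('p')(B, m) = 37 (Function('p')(B, m) = Add(-3, Add(5, Mul(-1, -35))) = Add(-3, Add(5, 35)) = Add(-3, 40) = 37)
Add(Add(Function('p')(-40, 179), 17689), -10837) = Add(Add(37, 17689), -10837) = Add(17726, -10837) = 6889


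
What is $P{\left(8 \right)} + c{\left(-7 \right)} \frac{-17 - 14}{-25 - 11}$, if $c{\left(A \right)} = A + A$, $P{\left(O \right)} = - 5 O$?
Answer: $- \frac{937}{18} \approx -52.056$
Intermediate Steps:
$c{\left(A \right)} = 2 A$
$P{\left(8 \right)} + c{\left(-7 \right)} \frac{-17 - 14}{-25 - 11} = \left(-5\right) 8 + 2 \left(-7\right) \frac{-17 - 14}{-25 - 11} = -40 - 14 \left(- \frac{31}{-36}\right) = -40 - 14 \left(\left(-31\right) \left(- \frac{1}{36}\right)\right) = -40 - \frac{217}{18} = - \frac{937}{18}$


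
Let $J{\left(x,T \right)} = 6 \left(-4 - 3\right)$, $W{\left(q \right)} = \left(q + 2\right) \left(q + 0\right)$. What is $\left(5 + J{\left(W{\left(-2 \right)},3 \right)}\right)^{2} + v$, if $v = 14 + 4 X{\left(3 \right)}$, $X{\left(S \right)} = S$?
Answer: $1395$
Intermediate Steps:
$W{\left(q \right)} = q \left(2 + q\right)$ ($W{\left(q \right)} = \left(2 + q\right) q = q \left(2 + q\right)$)
$J{\left(x,T \right)} = -42$ ($J{\left(x,T \right)} = 6 \left(-7\right) = -42$)
$v = 26$ ($v = 14 + 4 \cdot 3 = 14 + 12 = 26$)
$\left(5 + J{\left(W{\left(-2 \right)},3 \right)}\right)^{2} + v = \left(5 - 42\right)^{2} + 26 = \left(-37\right)^{2} + 26 = 1369 + 26 = 1395$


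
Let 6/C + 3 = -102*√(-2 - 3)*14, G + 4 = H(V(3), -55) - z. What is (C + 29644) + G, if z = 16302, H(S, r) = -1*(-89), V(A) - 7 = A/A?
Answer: (-13425*I + 6391252*√5)/(-I + 476*√5) ≈ 13427.0 + 0.001879*I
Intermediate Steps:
V(A) = 8 (V(A) = 7 + A/A = 7 + 1 = 8)
H(S, r) = 89
G = -16217 (G = -4 + (89 - 1*16302) = -4 + (89 - 16302) = -4 - 16213 = -16217)
C = 6/(-3 - 1428*I*√5) (C = 6/(-3 - 102*√(-2 - 3)*14) = 6/(-3 - 102*√(-5)*14) = 6/(-3 - 102*I*√5*14) = 6/(-3 - 1428*I*√5) ≈ -1.7654e-6 + 0.001879*I)
(C + 29644) + G = (2*I/(-I + 476*√5) + 29644) - 16217 = (29644 + 2*I/(-I + 476*√5)) - 16217 = 13427 + 2*I/(-I + 476*√5)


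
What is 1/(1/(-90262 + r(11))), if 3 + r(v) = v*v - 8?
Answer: -90152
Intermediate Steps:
r(v) = -11 + v² (r(v) = -3 + (v*v - 8) = -3 + (v² - 8) = -3 + (-8 + v²) = -11 + v²)
1/(1/(-90262 + r(11))) = 1/(1/(-90262 + (-11 + 11²))) = 1/(1/(-90262 + (-11 + 121))) = 1/(1/(-90262 + 110)) = 1/(1/(-90152)) = 1/(-1/90152) = -90152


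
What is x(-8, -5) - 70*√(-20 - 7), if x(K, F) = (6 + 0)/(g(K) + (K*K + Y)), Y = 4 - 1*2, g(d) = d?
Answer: 3/29 - 210*I*√3 ≈ 0.10345 - 363.73*I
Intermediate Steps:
Y = 2 (Y = 4 - 2 = 2)
x(K, F) = 6/(2 + K + K²) (x(K, F) = (6 + 0)/(K + (K*K + 2)) = 6/(K + (K² + 2)) = 6/(K + (2 + K²)) = 6/(2 + K + K²))
x(-8, -5) - 70*√(-20 - 7) = 6/(2 - 8 + (-8)²) - 70*√(-20 - 7) = 6/(2 - 8 + 64) - 210*I*√3 = 6/58 - 210*I*√3 = 6*(1/58) - 210*I*√3 = 3/29 - 210*I*√3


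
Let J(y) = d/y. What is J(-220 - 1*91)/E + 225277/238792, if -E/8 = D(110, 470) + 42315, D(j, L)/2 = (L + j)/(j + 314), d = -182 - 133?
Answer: 31427088921685/33312593905216 ≈ 0.94340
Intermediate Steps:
d = -315
D(j, L) = 2*(L + j)/(314 + j) (D(j, L) = 2*((L + j)/(j + 314)) = 2*((L + j)/(314 + j)) = 2*(L + j)/(314 + j))
J(y) = -315/y
E = -17942720/53 (E = -8*(2*(470 + 110)/(314 + 110) + 42315) = -8*(2*580/424 + 42315) = -8*(2*(1/424)*580 + 42315) = -8*(145/53 + 42315) = -8*2242840/53 = -17942720/53 ≈ -3.3854e+5)
J(-220 - 1*91)/E + 225277/238792 = (-315/(-220 - 1*91))/(-17942720/53) + 225277/238792 = -315/(-220 - 91)*(-53/17942720) + 225277*(1/238792) = -315/(-311)*(-53/17942720) + 225277/238792 = -315*(-1/311)*(-53/17942720) + 225277/238792 = (315/311)*(-53/17942720) + 225277/238792 = -3339/1116037184 + 225277/238792 = 31427088921685/33312593905216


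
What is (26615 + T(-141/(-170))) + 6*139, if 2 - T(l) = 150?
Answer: 27301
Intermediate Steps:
T(l) = -148 (T(l) = 2 - 1*150 = 2 - 150 = -148)
(26615 + T(-141/(-170))) + 6*139 = (26615 - 148) + 6*139 = 26467 + 834 = 27301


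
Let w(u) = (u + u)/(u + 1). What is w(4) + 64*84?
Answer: 26888/5 ≈ 5377.6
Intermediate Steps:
w(u) = 2*u/(1 + u) (w(u) = (2*u)/(1 + u) = 2*u/(1 + u))
w(4) + 64*84 = 2*4/(1 + 4) + 64*84 = 2*4/5 + 5376 = 2*4*(⅕) + 5376 = 8/5 + 5376 = 26888/5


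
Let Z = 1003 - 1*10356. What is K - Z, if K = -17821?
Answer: -8468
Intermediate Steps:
Z = -9353 (Z = 1003 - 10356 = -9353)
K - Z = -17821 - 1*(-9353) = -17821 + 9353 = -8468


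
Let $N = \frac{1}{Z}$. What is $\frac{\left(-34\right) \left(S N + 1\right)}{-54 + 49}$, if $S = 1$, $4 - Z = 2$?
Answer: $\frac{51}{5} \approx 10.2$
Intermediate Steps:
$Z = 2$ ($Z = 4 - 2 = 2$)
$N = \frac{1}{2} \approx 0.5$
$\frac{\left(-34\right) \left(S N + 1\right)}{-54 + 49} = \frac{\left(-34\right) \left(1 \cdot \frac{1}{2} + 1\right)}{-54 + 49} = \frac{\left(-34\right) \left(\frac{1}{2} + 1\right)}{-5} = \left(-34\right) \frac{3}{2} \left(- \frac{1}{5}\right) = \left(-51\right) \left(- \frac{1}{5}\right) = \frac{51}{5}$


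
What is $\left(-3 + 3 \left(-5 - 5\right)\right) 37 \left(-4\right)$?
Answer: $4884$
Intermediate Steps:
$\left(-3 + 3 \left(-5 - 5\right)\right) 37 \left(-4\right) = \left(-3 + 3 \left(-10\right)\right) 37 \left(-4\right) = \left(-3 - 30\right) 37 \left(-4\right) = \left(-33\right) 37 \left(-4\right) = \left(-1221\right) \left(-4\right) = 4884$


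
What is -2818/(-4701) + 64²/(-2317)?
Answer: -12725990/10892217 ≈ -1.1684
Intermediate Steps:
-2818/(-4701) + 64²/(-2317) = -2818*(-1/4701) + 4096*(-1/2317) = 2818/4701 - 4096/2317 = -12725990/10892217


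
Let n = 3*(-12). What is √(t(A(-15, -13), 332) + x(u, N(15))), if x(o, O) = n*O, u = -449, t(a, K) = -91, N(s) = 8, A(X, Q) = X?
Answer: I*√379 ≈ 19.468*I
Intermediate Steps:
n = -36
x(o, O) = -36*O
√(t(A(-15, -13), 332) + x(u, N(15))) = √(-91 - 36*8) = √(-91 - 288) = √(-379) = I*√379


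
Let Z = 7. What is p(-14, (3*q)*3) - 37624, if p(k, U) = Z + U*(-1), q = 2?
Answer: -37635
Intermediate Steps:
p(k, U) = 7 - U (p(k, U) = 7 + U*(-1) = 7 - U)
p(-14, (3*q)*3) - 37624 = (7 - 3*2*3) - 37624 = (7 - 6*3) - 37624 = (7 - 1*18) - 37624 = (7 - 18) - 37624 = -11 - 37624 = -37635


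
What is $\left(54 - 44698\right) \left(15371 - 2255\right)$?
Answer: $-585550704$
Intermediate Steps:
$\left(54 - 44698\right) \left(15371 - 2255\right) = \left(-44644\right) 13116 = -585550704$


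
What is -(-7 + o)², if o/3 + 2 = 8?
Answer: -121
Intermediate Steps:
o = 18 (o = -6 + 3*8 = -6 + 24 = 18)
-(-7 + o)² = -(-7 + 18)² = -1*11² = -1*121 = -121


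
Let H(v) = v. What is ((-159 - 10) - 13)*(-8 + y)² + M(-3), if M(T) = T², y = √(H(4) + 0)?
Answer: -6543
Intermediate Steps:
y = 2 (y = √(4 + 0) = √4 = 2)
((-159 - 10) - 13)*(-8 + y)² + M(-3) = ((-159 - 10) - 13)*(-8 + 2)² + (-3)² = (-169 - 13)*(-6)² + 9 = -182*36 + 9 = -6552 + 9 = -6543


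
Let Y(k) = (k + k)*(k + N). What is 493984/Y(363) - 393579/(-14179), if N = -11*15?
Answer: 1445008937/46322793 ≈ 31.194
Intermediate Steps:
N = -165
Y(k) = 2*k*(-165 + k) (Y(k) = (k + k)*(k - 165) = (2*k)*(-165 + k) = 2*k*(-165 + k))
493984/Y(363) - 393579/(-14179) = 493984/((2*363*(-165 + 363))) - 393579/(-14179) = 493984/((2*363*198)) - 393579*(-1/14179) = 493984/143748 + 393579/14179 = 493984*(1/143748) + 393579/14179 = 123496/35937 + 393579/14179 = 1445008937/46322793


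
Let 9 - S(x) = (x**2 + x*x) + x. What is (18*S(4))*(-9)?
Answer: 4374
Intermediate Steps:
S(x) = 9 - x - 2*x**2 (S(x) = 9 - ((x**2 + x*x) + x) = 9 - ((x**2 + x**2) + x) = 9 - (2*x**2 + x) = 9 - (x + 2*x**2) = 9 + (-x - 2*x**2) = 9 - x - 2*x**2)
(18*S(4))*(-9) = (18*(9 - 1*4 - 2*4**2))*(-9) = (18*(9 - 4 - 2*16))*(-9) = (18*(9 - 4 - 32))*(-9) = (18*(-27))*(-9) = -486*(-9) = 4374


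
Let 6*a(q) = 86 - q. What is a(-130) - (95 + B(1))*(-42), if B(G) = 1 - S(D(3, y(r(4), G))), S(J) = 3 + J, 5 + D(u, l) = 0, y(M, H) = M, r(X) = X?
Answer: 4152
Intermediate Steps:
D(u, l) = -5 (D(u, l) = -5 + 0 = -5)
a(q) = 43/3 - q/6 (a(q) = (86 - q)/6 = 43/3 - q/6)
B(G) = 3 (B(G) = 1 - (3 - 5) = 1 - 1*(-2) = 1 + 2 = 3)
a(-130) - (95 + B(1))*(-42) = (43/3 - ⅙*(-130)) - (95 + 3)*(-42) = (43/3 + 65/3) - 98*(-42) = 36 - 1*(-4116) = 36 + 4116 = 4152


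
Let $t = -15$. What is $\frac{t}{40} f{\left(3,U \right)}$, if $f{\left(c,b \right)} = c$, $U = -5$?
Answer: $- \frac{9}{8} \approx -1.125$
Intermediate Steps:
$\frac{t}{40} f{\left(3,U \right)} = - \frac{15}{40} \cdot 3 = \left(-15\right) \frac{1}{40} \cdot 3 = \left(- \frac{3}{8}\right) 3 = - \frac{9}{8}$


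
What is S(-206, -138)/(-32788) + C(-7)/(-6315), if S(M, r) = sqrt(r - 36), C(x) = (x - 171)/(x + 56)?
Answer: 178/309435 - I*sqrt(174)/32788 ≈ 0.00057524 - 0.00040231*I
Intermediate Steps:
C(x) = (-171 + x)/(56 + x)
S(M, r) = sqrt(-36 + r)
S(-206, -138)/(-32788) + C(-7)/(-6315) = sqrt(-36 - 138)/(-32788) + ((-171 - 7)/(56 - 7))/(-6315) = sqrt(-174)*(-1/32788) + (-178/49)*(-1/6315) = (I*sqrt(174))*(-1/32788) + ((1/49)*(-178))*(-1/6315) = -I*sqrt(174)/32788 - 178/49*(-1/6315) = -I*sqrt(174)/32788 + 178/309435 = 178/309435 - I*sqrt(174)/32788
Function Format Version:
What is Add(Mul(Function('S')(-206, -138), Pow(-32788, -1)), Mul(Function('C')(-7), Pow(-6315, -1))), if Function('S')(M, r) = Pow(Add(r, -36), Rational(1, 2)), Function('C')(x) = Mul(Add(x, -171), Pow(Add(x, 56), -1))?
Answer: Add(Rational(178, 309435), Mul(Rational(-1, 32788), I, Pow(174, Rational(1, 2)))) ≈ Add(0.00057524, Mul(-0.00040231, I))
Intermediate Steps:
Function('C')(x) = Mul(Pow(Add(56, x), -1), Add(-171, x)) (Function('C')(x) = Mul(Add(-171, x), Pow(Add(56, x), -1)) = Mul(Pow(Add(56, x), -1), Add(-171, x)))
Function('S')(M, r) = Pow(Add(-36, r), Rational(1, 2))
Add(Mul(Function('S')(-206, -138), Pow(-32788, -1)), Mul(Function('C')(-7), Pow(-6315, -1))) = Add(Mul(Pow(Add(-36, -138), Rational(1, 2)), Pow(-32788, -1)), Mul(Mul(Pow(Add(56, -7), -1), Add(-171, -7)), Pow(-6315, -1))) = Add(Mul(Pow(-174, Rational(1, 2)), Rational(-1, 32788)), Mul(Mul(Pow(49, -1), -178), Rational(-1, 6315))) = Add(Mul(Mul(I, Pow(174, Rational(1, 2))), Rational(-1, 32788)), Mul(Mul(Rational(1, 49), -178), Rational(-1, 6315))) = Add(Mul(Rational(-1, 32788), I, Pow(174, Rational(1, 2))), Mul(Rational(-178, 49), Rational(-1, 6315))) = Add(Mul(Rational(-1, 32788), I, Pow(174, Rational(1, 2))), Rational(178, 309435)) = Add(Rational(178, 309435), Mul(Rational(-1, 32788), I, Pow(174, Rational(1, 2))))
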